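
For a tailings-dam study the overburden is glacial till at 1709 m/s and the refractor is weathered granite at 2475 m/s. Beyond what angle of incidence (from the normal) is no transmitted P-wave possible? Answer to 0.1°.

43.7°

Critical incidence: sin θ_c = V₁/V₂ = 1709/2475 = 0.6905.
θ_c = arcsin 0.6905 = 43.67°.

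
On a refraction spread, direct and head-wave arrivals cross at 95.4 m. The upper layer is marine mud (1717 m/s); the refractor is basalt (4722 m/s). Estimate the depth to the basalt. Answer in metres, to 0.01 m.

32.59 m

h = (x_cross/2)·√((V₂−V₁)/(V₂+V₁)).
(V₂−V₁)/(V₂+V₁) = (4722−1717)/(4722+1717) = 0.4667; √ = 0.6831.
h = (95.4/2)·0.6831 = 32.59 m.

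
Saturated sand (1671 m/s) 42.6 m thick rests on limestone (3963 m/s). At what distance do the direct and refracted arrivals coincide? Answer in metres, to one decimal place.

x_cross = 2h·√((V₂+V₁)/(V₂−V₁)).
(V₂+V₁)/(V₂−V₁) = (3963+1671)/(3963−1671) = 2.4581; √ = 1.5678.
x_cross = 2·42.6·1.5678 = 133.58 m.

133.6 m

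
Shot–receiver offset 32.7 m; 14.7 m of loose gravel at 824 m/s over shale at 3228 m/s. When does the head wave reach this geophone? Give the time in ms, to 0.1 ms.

44.6 ms

θ_c = arcsin(V₁/V₂) = arcsin(824/3228) = 14.79°, cos θ_c = 0.9669.
Intercept time tᵢ = 2h cos θ_c / V₁ = 2·14.7·0.9669/824 = 0.03450 s.
t = x/V₂ + tᵢ = 32.7/3228 + 0.03450 = 0.04463 s.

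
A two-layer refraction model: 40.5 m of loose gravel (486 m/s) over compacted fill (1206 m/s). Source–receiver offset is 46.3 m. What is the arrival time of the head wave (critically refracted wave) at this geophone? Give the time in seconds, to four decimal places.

0.1909 s

θ_c = arcsin(V₁/V₂) = arcsin(486/1206) = 23.76°, cos θ_c = 0.9152.
Intercept time tᵢ = 2h cos θ_c / V₁ = 2·40.5·0.9152/486 = 0.15253 s.
t = x/V₂ + tᵢ = 46.3/1206 + 0.15253 = 0.19093 s.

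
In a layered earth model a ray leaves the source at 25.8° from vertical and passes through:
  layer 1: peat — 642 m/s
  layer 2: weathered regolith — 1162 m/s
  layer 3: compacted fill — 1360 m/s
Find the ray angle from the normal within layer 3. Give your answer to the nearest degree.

67°

Snell's law across each interface conserves sin θ / V, so sin θ_3 = V_3·sin θ₁/V₁.
sin θ_3 = 1360 × sin 25.8° / 642 = 0.9220.
θ_3 = arcsin 0.9220 = 67.22°.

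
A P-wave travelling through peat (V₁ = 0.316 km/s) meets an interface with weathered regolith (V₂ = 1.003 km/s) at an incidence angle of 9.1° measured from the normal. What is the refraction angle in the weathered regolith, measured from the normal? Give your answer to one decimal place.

30.1°

Snell's law: sin θ₂ = (V₂/V₁)·sin θ₁ = (1.003/0.316)·sin 9.1° = 0.5020.
θ₂ = sin⁻¹(0.5020) = 30.13° (from vertical).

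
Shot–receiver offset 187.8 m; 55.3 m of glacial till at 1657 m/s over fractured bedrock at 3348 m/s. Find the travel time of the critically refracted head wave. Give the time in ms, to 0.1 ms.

114.1 ms

t = x/V₂ + 2h·√(V₂²−V₁²)/(V₁V₂).
√(V₂²−V₁²) = √(3348²−1657²) = 2909.2 m/s; delay term = 2·55.3·2909.2/(1657·3348) = 0.05800 s.
t = 187.8/3348 + 0.05800 = 0.11409 s.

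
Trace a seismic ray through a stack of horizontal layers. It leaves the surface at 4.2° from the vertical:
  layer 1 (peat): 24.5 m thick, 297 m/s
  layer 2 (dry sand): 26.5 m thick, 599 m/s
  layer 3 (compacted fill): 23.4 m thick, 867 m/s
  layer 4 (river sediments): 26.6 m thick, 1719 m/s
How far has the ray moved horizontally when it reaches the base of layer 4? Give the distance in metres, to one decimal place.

23.3 m

Apply Snell's law at each interface; in layer i the horizontal offset is hᵢ·tan θᵢ.
Layer 1: θ = 4.20°; offset = 24.5·tan 4.20° = 1.799 m.
Layer 2: sin θ = 599·sin 4.2°/297 = 0.1477, θ = 8.49°; offset = 26.5·tan 8.49° = 3.958 m.
Layer 3: sin θ = 867·sin 4.2°/297 = 0.2138, θ = 12.34°; offset = 23.4·tan 12.34° = 5.121 m.
Layer 4: sin θ = 1719·sin 4.2°/297 = 0.4239, θ = 25.08°; offset = 26.6·tan 25.08° = 12.449 m.
Summing the layer offsets gives 23.328 m.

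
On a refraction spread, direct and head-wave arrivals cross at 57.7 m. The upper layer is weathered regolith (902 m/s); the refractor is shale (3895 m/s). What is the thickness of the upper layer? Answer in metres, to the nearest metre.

23 m

h = (x_cross/2)·√((V₂−V₁)/(V₂+V₁)).
(V₂−V₁)/(V₂+V₁) = (3895−902)/(3895+902) = 0.6239; √ = 0.7899.
h = (57.7/2)·0.7899 = 22.79 m.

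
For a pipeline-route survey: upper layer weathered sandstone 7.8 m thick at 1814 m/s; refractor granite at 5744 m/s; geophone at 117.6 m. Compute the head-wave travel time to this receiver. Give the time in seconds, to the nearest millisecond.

0.029 s

θ_c = arcsin(V₁/V₂) = arcsin(1814/5744) = 18.41°, cos θ_c = 0.9488.
Intercept time tᵢ = 2h cos θ_c / V₁ = 2·7.8·0.9488/1814 = 0.00816 s.
t = x/V₂ + tᵢ = 117.6/5744 + 0.00816 = 0.02863 s.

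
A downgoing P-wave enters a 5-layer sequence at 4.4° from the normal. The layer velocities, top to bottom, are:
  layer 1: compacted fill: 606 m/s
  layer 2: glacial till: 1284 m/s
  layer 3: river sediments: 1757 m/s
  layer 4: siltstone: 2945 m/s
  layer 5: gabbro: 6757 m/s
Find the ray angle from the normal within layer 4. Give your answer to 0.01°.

21.89°

Ray parameter p = sin 4.4° / 606 = 1.2660e-04 s/m.
sin θ_4 = p·V_4 = 1.2660e-04 × 2945 = 0.3728.
θ_4 = 21.89° from the vertical.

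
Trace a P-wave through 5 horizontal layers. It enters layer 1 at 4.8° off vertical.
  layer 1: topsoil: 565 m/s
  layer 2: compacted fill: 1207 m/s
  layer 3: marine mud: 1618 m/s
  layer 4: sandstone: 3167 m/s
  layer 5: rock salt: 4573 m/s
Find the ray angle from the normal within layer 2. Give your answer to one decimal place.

10.3°

Ray parameter p = sin 4.8° / 565 = 1.4810e-04 s/m.
sin θ_2 = p·V_2 = 1.4810e-04 × 1207 = 0.1788.
θ_2 = arcsin 0.1788 = 10.30°.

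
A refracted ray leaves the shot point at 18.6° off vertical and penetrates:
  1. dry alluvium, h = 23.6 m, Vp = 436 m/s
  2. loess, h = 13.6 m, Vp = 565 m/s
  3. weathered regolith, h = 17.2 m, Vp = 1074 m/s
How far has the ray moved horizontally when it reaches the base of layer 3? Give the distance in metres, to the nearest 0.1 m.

36.0 m

Ray parameter p = sin 18.6° / 436 m/s = 7.3156e-04 s/m.
Layer 1: θ = 18.60°; offset = 23.6·tan 18.60° = 7.942 m.
Layer 2: sin θ = p·565 = 0.4133 → θ = 24.41°; offset = 13.6·tan 24.41° = 6.173 m.
Layer 3: sin θ = p·1074 = 0.7857 → θ = 51.78°; offset = 17.2·tan 51.78° = 21.845 m.
Total horizontal offset = 35.961 m.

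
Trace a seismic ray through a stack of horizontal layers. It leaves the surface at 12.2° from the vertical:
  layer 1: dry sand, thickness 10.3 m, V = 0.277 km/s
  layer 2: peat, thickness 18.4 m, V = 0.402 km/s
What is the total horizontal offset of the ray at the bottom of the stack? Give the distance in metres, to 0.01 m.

p = sin θ₁/V₁ = sin 12.2°/0.277 = 7.6291e-01 s/km is conserved through the stack.
Layer 1: θ = 12.20°; offset = 10.3·tan 12.20° = 2.2269 m.
Layer 2: sin θ = p·0.402 = 0.3067 → θ = 17.86°; offset = 18.4·tan 17.86° = 5.9288 m.
Total horizontal offset = 8.1557 m.

8.16 m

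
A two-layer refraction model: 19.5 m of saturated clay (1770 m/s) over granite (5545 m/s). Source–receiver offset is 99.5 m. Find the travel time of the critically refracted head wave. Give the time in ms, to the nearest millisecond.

θ_c = arcsin(V₁/V₂) = arcsin(1770/5545) = 18.61°, cos θ_c = 0.9477.
Intercept time tᵢ = 2h cos θ_c / V₁ = 2·19.5·0.9477/1770 = 0.02088 s.
t = x/V₂ + tᵢ = 99.5/5545 + 0.02088 = 0.03883 s.

39 ms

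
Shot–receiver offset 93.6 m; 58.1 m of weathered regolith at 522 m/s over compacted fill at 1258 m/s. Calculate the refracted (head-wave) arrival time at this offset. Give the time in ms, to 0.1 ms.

θ_c = arcsin(V₁/V₂) = arcsin(522/1258) = 24.52°, cos θ_c = 0.9098.
Intercept time tᵢ = 2h cos θ_c / V₁ = 2·58.1·0.9098/522 = 0.20254 s.
t = x/V₂ + tᵢ = 93.6/1258 + 0.20254 = 0.27694 s.

276.9 ms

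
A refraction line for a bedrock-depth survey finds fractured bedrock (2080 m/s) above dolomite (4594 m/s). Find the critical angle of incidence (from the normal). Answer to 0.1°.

26.9°

At critical incidence the refracted ray runs along the interface (θ₂ = 90°), so sin θ_c = V₁/V₂.
θ_c = arcsin(2080/4594) = arcsin 0.4528 = 26.92°.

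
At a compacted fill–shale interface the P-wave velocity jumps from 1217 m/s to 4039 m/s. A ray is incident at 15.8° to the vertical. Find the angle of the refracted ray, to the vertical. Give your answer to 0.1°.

64.6°

sin θ₁/V₁ = sin θ₂/V₂ ⇒ sin θ₂ = 4039·sin 15.8°/1217 = 4039·0.2723/1217 = 0.9036.
θ₂ = arcsin 0.9036 = 64.64° from the normal.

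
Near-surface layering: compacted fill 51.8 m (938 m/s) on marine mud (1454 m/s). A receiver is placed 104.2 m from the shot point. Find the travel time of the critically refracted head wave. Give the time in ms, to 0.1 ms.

156.1 ms

θ_c = arcsin(V₁/V₂) = arcsin(938/1454) = 40.17°, cos θ_c = 0.7641.
Intercept time tᵢ = 2h cos θ_c / V₁ = 2·51.8·0.7641/938 = 0.08439 s.
t = x/V₂ + tᵢ = 104.2/1454 + 0.08439 = 0.15606 s.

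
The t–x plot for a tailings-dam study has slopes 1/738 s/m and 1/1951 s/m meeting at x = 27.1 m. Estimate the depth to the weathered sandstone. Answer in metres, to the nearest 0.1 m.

h = (x_cross/2)·√((V₂−V₁)/(V₂+V₁)).
(V₂−V₁)/(V₂+V₁) = (1951−738)/(1951+738) = 0.4511; √ = 0.6716.
h = (27.1/2)·0.6716 = 9.10 m.

9.1 m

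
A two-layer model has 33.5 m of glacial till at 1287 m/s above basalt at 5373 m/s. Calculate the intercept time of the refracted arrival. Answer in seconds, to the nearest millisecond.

0.051 s

tᵢ = 2h·√(V₂²−V₁²)/(V₁V₂).
√(V₂²−V₁²) = √(5373²−1287²) = 5216.6 m/s.
tᵢ = 2·33.5·5216.6/(1287·5373) = 0.05054 s.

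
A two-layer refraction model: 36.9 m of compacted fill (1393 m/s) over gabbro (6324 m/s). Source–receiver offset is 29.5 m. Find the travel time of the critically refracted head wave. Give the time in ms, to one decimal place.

t = x/V₂ + 2h·√(V₂²−V₁²)/(V₁V₂).
√(V₂²−V₁²) = √(6324²−1393²) = 6168.7 m/s; delay term = 2·36.9·6168.7/(1393·6324) = 0.05168 s.
t = 29.5/6324 + 0.05168 = 0.05634 s.

56.3 ms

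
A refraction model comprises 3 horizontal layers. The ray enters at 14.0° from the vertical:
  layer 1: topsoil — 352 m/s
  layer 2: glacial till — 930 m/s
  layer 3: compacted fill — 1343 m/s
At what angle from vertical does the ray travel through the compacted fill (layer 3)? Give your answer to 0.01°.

67.37°

Snell's law across each interface conserves sin θ / V, so sin θ_3 = V_3·sin θ₁/V₁.
sin θ_3 = 1343 × sin 14.0° / 352 = 0.9230.
θ_3 = arcsin 0.9230 = 67.37°.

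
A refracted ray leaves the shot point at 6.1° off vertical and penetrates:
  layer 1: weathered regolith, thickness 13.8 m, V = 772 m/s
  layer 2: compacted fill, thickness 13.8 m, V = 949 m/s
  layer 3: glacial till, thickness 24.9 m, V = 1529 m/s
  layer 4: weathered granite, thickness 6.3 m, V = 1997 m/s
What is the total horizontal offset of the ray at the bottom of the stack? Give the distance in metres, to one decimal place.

p = sin θ₁/V₁ = sin 6.1°/772 = 1.3765e-04 s/m is conserved through the stack.
Layer 1: θ = 6.10°; offset = 13.8·tan 6.10° = 1.475 m.
Layer 2: sin θ = p·949 = 0.1306 → θ = 7.51°; offset = 13.8·tan 7.51° = 1.818 m.
Layer 3: sin θ = p·1529 = 0.2105 → θ = 12.15°; offset = 24.9·tan 12.15° = 5.361 m.
Layer 4: sin θ = p·1997 = 0.2749 → θ = 15.96°; offset = 6.3·tan 15.96° = 1.801 m.
Summing the layer offsets gives 10.455 m.

10.5 m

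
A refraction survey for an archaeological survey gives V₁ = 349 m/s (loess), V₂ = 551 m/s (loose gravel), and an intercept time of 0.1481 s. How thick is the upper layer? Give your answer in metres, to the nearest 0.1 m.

θ_c = arcsin(349/551) = 39.30°; cos θ_c = 0.7738.
tᵢ = 2h cos θ_c/V₁ ⇒ h = tᵢ·V₁/(2 cos θ_c) = 0.1481·349/(2·0.7738) = 33.40 m.

33.4 m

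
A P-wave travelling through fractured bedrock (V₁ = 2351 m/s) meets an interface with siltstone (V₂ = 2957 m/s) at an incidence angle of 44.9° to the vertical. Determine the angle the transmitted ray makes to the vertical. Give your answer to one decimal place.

Snell's law: sin θ₂ = (V₂/V₁)·sin θ₁ = (2957/2351)·sin 44.9° = 0.8878.
θ₂ = arcsin 0.8878 = 62.60° from the normal.

62.6°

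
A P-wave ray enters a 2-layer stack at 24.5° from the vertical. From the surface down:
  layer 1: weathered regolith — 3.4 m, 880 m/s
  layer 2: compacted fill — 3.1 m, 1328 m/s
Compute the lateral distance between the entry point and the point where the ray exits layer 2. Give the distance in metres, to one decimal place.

Ray parameter p = sin 24.5° / 880 m/s = 4.7124e-04 s/m.
Layer 1: θ = 24.50°; offset = 3.4·tan 24.50° = 1.549 m.
Layer 2: sin θ = p·1328 = 0.6258 → θ = 38.74°; offset = 3.1·tan 38.74° = 2.487 m.
Total horizontal offset = 4.037 m.

4.0 m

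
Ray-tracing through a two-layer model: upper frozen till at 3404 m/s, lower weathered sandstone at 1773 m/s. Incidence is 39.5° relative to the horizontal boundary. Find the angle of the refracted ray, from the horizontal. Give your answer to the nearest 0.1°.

Convert to the normal: θ₁ = 90° − 39.5° = 50.5°.
Snell's law: sin θ₂ = (V₂/V₁)·sin θ₁ = (1773/3404)·sin 50.5° = 0.4019.
θ₂ = arcsin 0.4019 = 23.70° from the normal.
From the interface: 90° − 23.70° = 66.30°.

66.3°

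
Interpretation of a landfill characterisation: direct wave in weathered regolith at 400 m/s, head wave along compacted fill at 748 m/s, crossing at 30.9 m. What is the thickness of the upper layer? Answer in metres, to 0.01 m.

h = (x_cross/2)·√((V₂−V₁)/(V₂+V₁)).
(V₂−V₁)/(V₂+V₁) = (748−400)/(748+400) = 0.3031; √ = 0.5506.
h = (30.9/2)·0.5506 = 8.51 m.

8.51 m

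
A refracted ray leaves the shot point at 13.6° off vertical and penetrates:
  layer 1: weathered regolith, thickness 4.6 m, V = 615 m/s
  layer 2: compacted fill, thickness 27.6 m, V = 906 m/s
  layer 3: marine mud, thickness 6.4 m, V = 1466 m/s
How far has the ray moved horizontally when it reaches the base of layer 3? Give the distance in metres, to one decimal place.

15.6 m

Apply Snell's law at each interface; in layer i the horizontal offset is hᵢ·tan θᵢ.
Layer 1: θ = 13.60°; offset = 4.6·tan 13.60° = 1.113 m.
Layer 2: sin θ = 906·sin 13.6°/615 = 0.3464, θ = 20.27°; offset = 27.6·tan 20.27° = 10.192 m.
Layer 3: sin θ = 1466·sin 13.6°/615 = 0.5605, θ = 34.09°; offset = 6.4·tan 34.09° = 4.332 m.
Total horizontal offset = 15.636 m.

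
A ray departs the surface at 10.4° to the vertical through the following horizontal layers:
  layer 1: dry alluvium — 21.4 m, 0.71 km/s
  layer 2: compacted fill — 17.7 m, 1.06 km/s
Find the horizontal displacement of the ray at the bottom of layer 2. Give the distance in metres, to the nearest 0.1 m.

8.9 m

Ray parameter p = sin 10.4° / 0.71 km/s = 2.5425e-01 s/km.
Layer 1: θ = 10.40°; offset = 21.4·tan 10.40° = 3.928 m.
Layer 2: sin θ = p·1.06 = 0.2695 → θ = 15.63°; offset = 17.7·tan 15.63° = 4.954 m.
Summing the layer offsets gives 8.881 m.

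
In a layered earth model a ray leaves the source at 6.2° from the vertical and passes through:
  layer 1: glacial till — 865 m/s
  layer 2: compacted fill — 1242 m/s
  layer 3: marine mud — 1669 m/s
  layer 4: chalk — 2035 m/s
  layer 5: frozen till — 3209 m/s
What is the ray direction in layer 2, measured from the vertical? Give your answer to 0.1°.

8.9°

Ray parameter p = sin 6.2° / 865 = 1.2485e-04 s/m.
sin θ_2 = p·V_2 = 1.2485e-04 × 1242 = 0.1551.
θ_2 = arcsin 0.1551 = 8.92°.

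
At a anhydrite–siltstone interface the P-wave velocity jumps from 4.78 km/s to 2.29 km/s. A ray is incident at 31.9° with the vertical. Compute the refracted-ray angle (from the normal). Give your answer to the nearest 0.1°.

14.7°

Snell's law: sin θ₂ = (V₂/V₁)·sin θ₁ = (2.29/4.78)·sin 31.9° = 0.2532.
θ₂ = sin⁻¹(0.2532) = 14.66° (from vertical).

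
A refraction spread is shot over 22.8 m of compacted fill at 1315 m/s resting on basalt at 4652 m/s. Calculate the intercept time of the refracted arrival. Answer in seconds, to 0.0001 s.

θ_c = arcsin(V₁/V₂) = arcsin(1315/4652) = 16.42°; cos θ_c = 0.9592.
tᵢ = 2h·cos θ_c / V₁ = 2·22.8·0.9592 / 1315 = 0.03326 s.

0.0333 s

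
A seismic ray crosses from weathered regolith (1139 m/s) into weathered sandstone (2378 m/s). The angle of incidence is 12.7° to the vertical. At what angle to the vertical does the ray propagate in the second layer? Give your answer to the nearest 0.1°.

27.3°

sin θ₁/V₁ = sin θ₂/V₂ ⇒ sin θ₂ = 2378·sin 12.7°/1139 = 2378·0.2198/1139 = 0.4590.
θ₂ = arcsin 0.4590 = 27.32° from the normal.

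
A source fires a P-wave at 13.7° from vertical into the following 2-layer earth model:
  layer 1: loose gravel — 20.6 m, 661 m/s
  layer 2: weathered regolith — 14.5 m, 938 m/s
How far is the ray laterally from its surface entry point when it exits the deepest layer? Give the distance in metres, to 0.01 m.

10.20 m

Ray parameter p = sin 13.7° / 661 m/s = 3.5830e-04 s/m.
Layer 1: θ = 13.70°; offset = 20.6·tan 13.70° = 5.0217 m.
Layer 2: sin θ = p·938 = 0.3361 → θ = 19.64°; offset = 14.5·tan 19.64° = 5.1743 m.
Summing the layer offsets gives 10.1960 m.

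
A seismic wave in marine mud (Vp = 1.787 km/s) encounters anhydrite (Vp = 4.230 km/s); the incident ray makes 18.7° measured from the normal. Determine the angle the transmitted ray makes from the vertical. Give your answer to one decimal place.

49.4°

sin θ₁/V₁ = sin θ₂/V₂ ⇒ sin θ₂ = 4.230·sin 18.7°/1.787 = 4.230·0.3206/1.787 = 0.7589.
θ₂ = arcsin 0.7589 = 49.37° from the normal.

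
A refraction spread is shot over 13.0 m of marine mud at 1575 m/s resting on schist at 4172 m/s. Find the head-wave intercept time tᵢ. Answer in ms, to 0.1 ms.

15.3 ms

θ_c = arcsin(V₁/V₂) = arcsin(1575/4172) = 22.18°; cos θ_c = 0.9260.
tᵢ = 2h·cos θ_c / V₁ = 2·13.0·0.9260 / 1575 = 0.01529 s.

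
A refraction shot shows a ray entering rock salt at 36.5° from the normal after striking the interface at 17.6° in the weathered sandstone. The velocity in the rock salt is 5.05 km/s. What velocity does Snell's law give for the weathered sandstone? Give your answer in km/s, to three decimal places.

sin 17.6° = 0.3024; sin 36.5° = 0.5948.
V₁ = V₂·(sin θ₁/sin θ₂) = 5.05·(0.3024/0.5948) = 2.567 km/s.

2.567 km/s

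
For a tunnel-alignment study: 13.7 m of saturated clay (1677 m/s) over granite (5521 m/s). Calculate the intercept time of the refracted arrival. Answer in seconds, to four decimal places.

tᵢ = 2h·√(V₂²−V₁²)/(V₁V₂).
√(V₂²−V₁²) = √(5521²−1677²) = 5260.1 m/s.
tᵢ = 2·13.7·5260.1/(1677·5521) = 0.01557 s.

0.0156 s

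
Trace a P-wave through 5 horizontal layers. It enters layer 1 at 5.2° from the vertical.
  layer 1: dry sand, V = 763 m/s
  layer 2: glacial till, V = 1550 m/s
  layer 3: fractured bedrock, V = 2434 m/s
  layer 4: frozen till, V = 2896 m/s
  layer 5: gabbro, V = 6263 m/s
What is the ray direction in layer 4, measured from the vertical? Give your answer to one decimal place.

20.1°

Snell's law across each interface conserves sin θ / V, so sin θ_4 = V_4·sin θ₁/V₁.
sin θ_4 = 2896 × sin 5.2° / 763 = 0.3440.
θ_4 = arcsin 0.3440 = 20.12°.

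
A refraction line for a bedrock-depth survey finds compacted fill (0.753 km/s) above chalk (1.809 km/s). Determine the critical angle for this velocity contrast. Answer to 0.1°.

24.6°

At critical incidence the refracted ray runs along the interface (θ₂ = 90°), so sin θ_c = V₁/V₂.
θ_c = arcsin(0.753/1.809) = arcsin 0.4163 = 24.60°.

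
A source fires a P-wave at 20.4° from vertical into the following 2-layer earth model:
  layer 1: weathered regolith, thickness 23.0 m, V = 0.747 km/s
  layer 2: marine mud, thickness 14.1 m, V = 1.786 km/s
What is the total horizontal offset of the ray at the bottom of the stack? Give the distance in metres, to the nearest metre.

p = sin θ₁/V₁ = sin 20.4°/0.747 = 4.6663e-01 s/km is conserved through the stack.
Layer 1: θ = 20.40°; offset = 23.0·tan 20.40° = 8.554 m.
Layer 2: sin θ = p·1.786 = 0.8334 → θ = 56.45°; offset = 14.1·tan 56.45° = 21.262 m.
Σ offsets = 29.816 m.

30 m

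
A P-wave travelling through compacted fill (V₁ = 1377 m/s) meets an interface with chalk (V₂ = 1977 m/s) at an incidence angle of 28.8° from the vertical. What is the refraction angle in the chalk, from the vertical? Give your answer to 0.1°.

43.8°

Snell's law: sin θ₂ = (V₂/V₁)·sin θ₁ = (1977/1377)·sin 28.8° = 0.6917.
θ₂ = arcsin 0.6917 = 43.76° from the normal.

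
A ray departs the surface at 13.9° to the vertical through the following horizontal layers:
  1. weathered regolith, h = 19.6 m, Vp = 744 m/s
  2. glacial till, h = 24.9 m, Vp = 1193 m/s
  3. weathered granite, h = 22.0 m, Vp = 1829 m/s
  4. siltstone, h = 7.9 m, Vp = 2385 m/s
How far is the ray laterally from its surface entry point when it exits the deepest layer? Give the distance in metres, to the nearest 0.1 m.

Ray parameter p = sin 13.9° / 744 m/s = 3.2289e-04 s/m.
Layer 1: θ = 13.90°; offset = 19.6·tan 13.90° = 4.851 m.
Layer 2: sin θ = p·1193 = 0.3852 → θ = 22.66°; offset = 24.9·tan 22.66° = 10.394 m.
Layer 3: sin θ = p·1829 = 0.5906 → θ = 36.20°; offset = 22.0·tan 36.20° = 16.100 m.
Layer 4: sin θ = p·2385 = 0.7701 → θ = 50.36°; offset = 7.9·tan 50.36° = 9.536 m.
Summing the layer offsets gives 40.880 m.

40.9 m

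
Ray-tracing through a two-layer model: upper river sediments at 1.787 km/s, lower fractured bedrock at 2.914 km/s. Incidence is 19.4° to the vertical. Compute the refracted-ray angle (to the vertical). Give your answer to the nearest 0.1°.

sin θ₁/V₁ = sin θ₂/V₂ ⇒ sin θ₂ = 2.914·sin 19.4°/1.787 = 2.914·0.3322/1.787 = 0.5416.
θ₂ = sin⁻¹(0.5416) = 32.80° (from vertical).

32.8°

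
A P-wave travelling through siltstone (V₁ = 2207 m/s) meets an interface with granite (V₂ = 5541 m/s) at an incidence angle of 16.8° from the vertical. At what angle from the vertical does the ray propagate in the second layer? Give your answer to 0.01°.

46.52°

Snell's law: sin θ₂ = (V₂/V₁)·sin θ₁ = (5541/2207)·sin 16.8° = 0.7257.
θ₂ = sin⁻¹(0.7257) = 46.52° (from vertical).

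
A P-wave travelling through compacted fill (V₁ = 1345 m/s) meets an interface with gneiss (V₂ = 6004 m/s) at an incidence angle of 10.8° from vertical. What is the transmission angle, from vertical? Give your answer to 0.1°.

56.8°

sin θ₁/V₁ = sin θ₂/V₂ ⇒ sin θ₂ = 6004·sin 10.8°/1345 = 6004·0.1874/1345 = 0.8365.
θ₂ = sin⁻¹(0.8365) = 56.77° (from vertical).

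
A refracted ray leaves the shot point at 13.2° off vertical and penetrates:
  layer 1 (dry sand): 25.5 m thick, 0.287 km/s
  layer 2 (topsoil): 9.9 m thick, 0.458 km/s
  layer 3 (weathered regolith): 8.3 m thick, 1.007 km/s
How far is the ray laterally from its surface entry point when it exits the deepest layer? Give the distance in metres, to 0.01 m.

20.97 m

Apply Snell's law at each interface; in layer i the horizontal offset is hᵢ·tan θᵢ.
Layer 1: θ = 13.20°; offset = 25.5·tan 13.20° = 5.9810 m.
Layer 2: sin θ = 0.458·sin 13.2°/0.287 = 0.3644, θ = 21.37°; offset = 9.9·tan 21.37° = 3.8740 m.
Layer 3: sin θ = 1.007·sin 13.2°/0.287 = 0.8012, θ = 53.25°; offset = 8.3·tan 53.25° = 11.1136 m.
Summing the layer offsets gives 20.9686 m.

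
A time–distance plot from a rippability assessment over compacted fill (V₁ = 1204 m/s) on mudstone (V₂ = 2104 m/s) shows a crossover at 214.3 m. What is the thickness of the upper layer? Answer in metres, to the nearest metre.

56 m

h = (x_cross/2)·√((V₂−V₁)/(V₂+V₁)).
(V₂−V₁)/(V₂+V₁) = (2104−1204)/(2104+1204) = 0.2721; √ = 0.5216.
h = (214.3/2)·0.5216 = 55.89 m.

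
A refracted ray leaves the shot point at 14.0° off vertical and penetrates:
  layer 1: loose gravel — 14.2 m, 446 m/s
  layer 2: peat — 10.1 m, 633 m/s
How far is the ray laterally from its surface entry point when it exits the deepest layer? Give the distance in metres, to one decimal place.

Apply Snell's law at each interface; in layer i the horizontal offset is hᵢ·tan θᵢ.
Layer 1: θ = 14.00°; offset = 14.2·tan 14.00° = 3.540 m.
Layer 2: sin θ = 633·sin 14.0°/446 = 0.3434, θ = 20.08°; offset = 10.1·tan 20.08° = 3.692 m.
Total horizontal offset = 7.233 m.

7.2 m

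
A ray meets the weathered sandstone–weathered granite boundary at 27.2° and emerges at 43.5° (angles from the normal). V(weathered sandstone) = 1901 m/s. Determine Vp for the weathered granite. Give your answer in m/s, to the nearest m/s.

2863 m/s

Snell's law: sin 27.2°/V₁ = sin 43.5°/V₂.
V₂ = V₁·sin 43.5°/sin 27.2° = 1901 × 1.5059 = 2862.76 m/s.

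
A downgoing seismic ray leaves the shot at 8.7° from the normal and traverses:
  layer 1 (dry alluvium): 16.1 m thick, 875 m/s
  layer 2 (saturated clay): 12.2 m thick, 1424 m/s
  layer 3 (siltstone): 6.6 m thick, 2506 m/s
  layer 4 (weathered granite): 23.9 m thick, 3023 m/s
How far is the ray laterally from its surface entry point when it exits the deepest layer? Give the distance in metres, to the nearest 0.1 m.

23.4 m

p = sin θ₁/V₁ = sin 8.7°/875 = 1.7287e-04 s/m is conserved through the stack.
Layer 1: θ = 8.70°; offset = 16.1·tan 8.70° = 2.464 m.
Layer 2: sin θ = p·1424 = 0.2462 → θ = 14.25°; offset = 12.2·tan 14.25° = 3.099 m.
Layer 3: sin θ = p·2506 = 0.4332 → θ = 25.67°; offset = 6.6·tan 25.67° = 3.172 m.
Layer 4: sin θ = p·3023 = 0.5226 → θ = 31.51°; offset = 23.9·tan 31.51° = 14.649 m.
Total horizontal offset = 23.384 m.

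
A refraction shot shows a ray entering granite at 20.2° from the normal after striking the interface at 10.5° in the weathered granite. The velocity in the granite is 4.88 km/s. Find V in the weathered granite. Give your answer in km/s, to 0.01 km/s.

2.58 km/s

Snell's law: sin 10.5°/V₁ = sin 20.2°/V₂.
V₁ = V₂·sin 10.5°/sin 20.2° = 4.88 × 0.5278 = 2.58 km/s.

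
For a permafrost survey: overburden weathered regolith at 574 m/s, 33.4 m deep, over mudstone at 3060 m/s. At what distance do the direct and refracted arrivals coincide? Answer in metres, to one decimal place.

x_cross = 2h·√((V₂+V₁)/(V₂−V₁)).
(V₂+V₁)/(V₂−V₁) = (3060+574)/(3060−574) = 1.4618; √ = 1.2090.
x_cross = 2·33.4·1.2090 = 80.76 m.

80.8 m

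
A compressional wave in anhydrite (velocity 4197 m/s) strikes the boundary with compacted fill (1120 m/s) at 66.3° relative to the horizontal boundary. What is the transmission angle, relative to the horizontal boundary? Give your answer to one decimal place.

Angle from the normal: 90° − 66.3° = 23.7°.
Snell's law: sin θ₂ = (V₂/V₁)·sin θ₁ = (1120/4197)·sin 23.7° = 0.1073.
θ₂ = sin⁻¹(0.1073) = 6.16° (from vertical).
From the interface: 90° − 6.16° = 83.84°.

83.8°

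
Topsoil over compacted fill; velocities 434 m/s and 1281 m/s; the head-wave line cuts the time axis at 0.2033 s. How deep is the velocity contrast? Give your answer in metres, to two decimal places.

h = tᵢ·V₁·V₂ / (2·√(V₂²−V₁²)).
√(V₂²−V₁²) = √(1281² − 434²) = 1205.2 m/s.
h = 0.2033 s × 434 × 1281 / (2 × 1205.2) = 46.89 m.

46.89 m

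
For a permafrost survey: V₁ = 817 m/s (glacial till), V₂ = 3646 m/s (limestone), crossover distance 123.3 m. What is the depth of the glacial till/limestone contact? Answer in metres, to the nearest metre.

h = (x_cross/2)·√((V₂−V₁)/(V₂+V₁)).
(V₂−V₁)/(V₂+V₁) = (3646−817)/(3646+817) = 0.6339; √ = 0.7962.
h = (123.3/2)·0.7962 = 49.08 m.

49 m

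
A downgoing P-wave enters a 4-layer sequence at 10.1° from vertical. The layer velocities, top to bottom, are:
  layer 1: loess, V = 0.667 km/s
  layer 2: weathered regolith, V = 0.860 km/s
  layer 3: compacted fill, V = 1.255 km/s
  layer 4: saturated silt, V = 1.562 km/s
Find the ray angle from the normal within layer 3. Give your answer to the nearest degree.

19°

Ray parameter p = sin 10.1° / 0.667 = 2.6292e-01 s/km.
sin θ_3 = p·V_3 = 2.6292e-01 × 1.255 = 0.3300.
θ_3 = 19.27° from the vertical.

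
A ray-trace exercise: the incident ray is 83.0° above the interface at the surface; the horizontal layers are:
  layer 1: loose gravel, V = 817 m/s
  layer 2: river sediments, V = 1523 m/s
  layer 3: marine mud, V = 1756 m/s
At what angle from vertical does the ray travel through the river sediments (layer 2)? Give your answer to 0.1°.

13.1°

From the normal: θ₁ = 90° − 83.0° = 7.0°.
Ray parameter p = sin 7.0° / 817 = 1.4917e-04 s/m.
sin θ_2 = p·V_2 = 1.4917e-04 × 1523 = 0.2272.
θ_2 = arcsin 0.2272 = 13.13°.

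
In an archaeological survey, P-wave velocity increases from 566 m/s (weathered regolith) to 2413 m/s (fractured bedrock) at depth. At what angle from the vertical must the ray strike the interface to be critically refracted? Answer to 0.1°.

At critical incidence the refracted ray runs along the interface (θ₂ = 90°), so sin θ_c = V₁/V₂.
θ_c = arcsin(566/2413) = arcsin 0.2346 = 13.57°.

13.6°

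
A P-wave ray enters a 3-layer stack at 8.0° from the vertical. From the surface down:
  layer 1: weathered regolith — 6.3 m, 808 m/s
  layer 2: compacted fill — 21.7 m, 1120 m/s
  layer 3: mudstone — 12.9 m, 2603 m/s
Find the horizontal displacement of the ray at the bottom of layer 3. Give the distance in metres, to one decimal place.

p = sin θ₁/V₁ = sin 8.0°/808 = 1.7224e-04 s/m is conserved through the stack.
Layer 1: θ = 8.00°; offset = 6.3·tan 8.00° = 0.885 m.
Layer 2: sin θ = p·1120 = 0.1929 → θ = 11.12°; offset = 21.7·tan 11.12° = 4.266 m.
Layer 3: sin θ = p·2603 = 0.4484 → θ = 26.64°; offset = 12.9·tan 26.64° = 6.471 m.
Summing the layer offsets gives 11.622 m.

11.6 m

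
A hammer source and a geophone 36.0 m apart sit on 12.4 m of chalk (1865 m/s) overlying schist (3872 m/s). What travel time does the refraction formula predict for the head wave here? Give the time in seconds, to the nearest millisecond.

0.021 s

θ_c = arcsin(V₁/V₂) = arcsin(1865/3872) = 28.79°, cos θ_c = 0.8764.
Intercept time tᵢ = 2h cos θ_c / V₁ = 2·12.4·0.8764/1865 = 0.01165 s.
t = x/V₂ + tᵢ = 36.0/3872 + 0.01165 = 0.02095 s.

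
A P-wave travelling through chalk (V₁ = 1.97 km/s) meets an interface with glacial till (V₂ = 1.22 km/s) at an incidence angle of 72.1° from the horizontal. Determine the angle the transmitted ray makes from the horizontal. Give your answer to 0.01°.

79.03°

Convert to the normal: θ₁ = 90° − 72.1° = 17.9°.
sin θ₁/V₁ = sin θ₂/V₂ ⇒ sin θ₂ = 1.22·sin 17.9°/1.97 = 1.22·0.3074/1.97 = 0.1903.
θ₂ = sin⁻¹(0.1903) = 10.97° (from vertical).
From the interface: 90° − 10.97° = 79.03°.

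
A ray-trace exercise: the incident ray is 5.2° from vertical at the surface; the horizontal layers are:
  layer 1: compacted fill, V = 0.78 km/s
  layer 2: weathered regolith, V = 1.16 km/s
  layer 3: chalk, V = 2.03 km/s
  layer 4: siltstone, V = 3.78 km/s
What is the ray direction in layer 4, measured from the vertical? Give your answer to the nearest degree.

26°

Snell's law across each interface conserves sin θ / V, so sin θ_4 = V_4·sin θ₁/V₁.
sin θ_4 = 3.78 × sin 5.2° / 0.78 = 0.4392.
θ_4 = arcsin 0.4392 = 26.05°.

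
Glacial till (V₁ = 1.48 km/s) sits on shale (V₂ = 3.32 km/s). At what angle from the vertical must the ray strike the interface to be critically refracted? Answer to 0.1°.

26.5°

Critical incidence: sin θ_c = V₁/V₂ = 1.48/3.32 = 0.4458.
θ_c = arcsin 0.4458 = 26.47°.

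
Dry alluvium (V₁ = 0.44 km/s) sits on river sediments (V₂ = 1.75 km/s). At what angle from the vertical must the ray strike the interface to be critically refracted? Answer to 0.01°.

At critical incidence the refracted ray runs along the interface (θ₂ = 90°), so sin θ_c = V₁/V₂.
θ_c = arcsin(0.44/1.75) = arcsin 0.2514 = 14.56°.

14.56°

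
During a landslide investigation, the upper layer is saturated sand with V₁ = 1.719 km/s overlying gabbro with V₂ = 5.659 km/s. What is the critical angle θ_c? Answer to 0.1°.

17.7°

Critical incidence: sin θ_c = V₁/V₂ = 1.719/5.659 = 0.3038.
θ_c = arcsin 0.3038 = 17.68°.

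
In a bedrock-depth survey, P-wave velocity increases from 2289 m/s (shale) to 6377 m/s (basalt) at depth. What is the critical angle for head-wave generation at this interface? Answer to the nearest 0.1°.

Critical incidence: sin θ_c = V₁/V₂ = 2289/6377 = 0.3589.
θ_c = arcsin 0.3589 = 21.04°.

21.0°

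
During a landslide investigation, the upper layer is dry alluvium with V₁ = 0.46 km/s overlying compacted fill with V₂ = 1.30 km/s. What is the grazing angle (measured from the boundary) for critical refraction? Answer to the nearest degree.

At critical incidence the refracted ray runs along the interface (θ₂ = 90°), so sin θ_c = V₁/V₂.
θ_c = arcsin(0.46/1.30) = arcsin 0.3538 = 20.72°.
Measured from the interface: 90° − 20.72° = 69.28°.

69°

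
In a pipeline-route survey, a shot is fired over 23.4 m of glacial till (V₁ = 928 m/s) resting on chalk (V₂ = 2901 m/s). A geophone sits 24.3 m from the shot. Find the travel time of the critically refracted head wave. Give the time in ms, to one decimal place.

56.2 ms

θ_c = arcsin(V₁/V₂) = arcsin(928/2901) = 18.66°, cos θ_c = 0.9475.
Intercept time tᵢ = 2h cos θ_c / V₁ = 2·23.4·0.9475/928 = 0.04778 s.
t = x/V₂ + tᵢ = 24.3/2901 + 0.04778 = 0.05616 s.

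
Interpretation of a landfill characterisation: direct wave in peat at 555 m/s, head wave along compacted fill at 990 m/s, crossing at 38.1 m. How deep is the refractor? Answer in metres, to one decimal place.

10.1 m

x_cross = 2h·√((V₂+V₁)/(V₂−V₁)) → h = x_cross / (2·√((V₂+V₁)/(V₂−V₁))).
√((V₂+V₁)/(V₂−V₁)) = √((990+555)/(990−555)) = 1.8846.
h = 38.1 / (2·1.8846) = 10.11 m.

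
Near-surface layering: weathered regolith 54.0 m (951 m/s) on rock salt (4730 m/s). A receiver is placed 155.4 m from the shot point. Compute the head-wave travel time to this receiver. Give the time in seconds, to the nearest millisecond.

θ_c = arcsin(V₁/V₂) = arcsin(951/4730) = 11.60°, cos θ_c = 0.9796.
Intercept time tᵢ = 2h cos θ_c / V₁ = 2·54.0·0.9796/951 = 0.11125 s.
t = x/V₂ + tᵢ = 155.4/4730 + 0.11125 = 0.14410 s.

0.144 s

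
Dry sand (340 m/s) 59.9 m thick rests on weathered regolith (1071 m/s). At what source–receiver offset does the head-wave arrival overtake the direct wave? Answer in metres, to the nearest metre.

166 m

θ_c = arcsin(340/1071) = 18.51°, so cos θ_c = 0.9483 and tᵢ = 2h cos θ_c/V₁ = 0.3341 s.
At crossover x/V₁ = x/V₂ + tᵢ ⇒ x = tᵢ/(1/V₁ − 1/V₂) = 0.33413/(2.9412e-03 − 9.3371e-04) = 166.44 m.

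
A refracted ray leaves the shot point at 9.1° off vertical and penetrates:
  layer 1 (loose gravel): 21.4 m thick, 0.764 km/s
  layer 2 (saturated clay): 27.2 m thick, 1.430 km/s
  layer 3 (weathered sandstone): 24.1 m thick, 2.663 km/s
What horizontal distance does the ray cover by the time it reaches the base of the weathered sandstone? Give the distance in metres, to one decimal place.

27.8 m

Ray parameter p = sin 9.1° / 0.764 km/s = 2.0701e-01 s/km.
Layer 1: θ = 9.10°; offset = 21.4·tan 9.10° = 3.428 m.
Layer 2: sin θ = p·1.430 = 0.2960 → θ = 17.22°; offset = 27.2·tan 17.22° = 8.430 m.
Layer 3: sin θ = p·2.663 = 0.5513 → θ = 33.45°; offset = 24.1·tan 33.45° = 15.924 m.
Summing the layer offsets gives 27.782 m.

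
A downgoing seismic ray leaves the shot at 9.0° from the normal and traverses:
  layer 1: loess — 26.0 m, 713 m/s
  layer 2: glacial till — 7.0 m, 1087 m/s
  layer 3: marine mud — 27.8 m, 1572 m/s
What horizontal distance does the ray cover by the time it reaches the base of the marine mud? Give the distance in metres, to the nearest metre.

16 m

Apply Snell's law at each interface; in layer i the horizontal offset is hᵢ·tan θᵢ.
Layer 1: θ = 9.00°; offset = 26.0·tan 9.00° = 4.118 m.
Layer 2: sin θ = 1087·sin 9.0°/713 = 0.2385, θ = 13.80°; offset = 7.0·tan 13.80° = 1.719 m.
Layer 3: sin θ = 1572·sin 9.0°/713 = 0.3449, θ = 20.18°; offset = 27.8·tan 20.18° = 10.215 m.
Total horizontal offset = 16.052 m.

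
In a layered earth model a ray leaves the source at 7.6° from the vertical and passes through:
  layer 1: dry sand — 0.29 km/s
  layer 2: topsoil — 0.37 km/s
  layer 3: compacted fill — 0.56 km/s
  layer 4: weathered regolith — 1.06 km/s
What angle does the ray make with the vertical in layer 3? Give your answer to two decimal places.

14.80°

Snell's law across each interface conserves sin θ / V, so sin θ_3 = V_3·sin θ₁/V₁.
sin θ_3 = 0.56 × sin 7.6° / 0.29 = 0.2554.
θ_3 = arcsin 0.2554 = 14.80°.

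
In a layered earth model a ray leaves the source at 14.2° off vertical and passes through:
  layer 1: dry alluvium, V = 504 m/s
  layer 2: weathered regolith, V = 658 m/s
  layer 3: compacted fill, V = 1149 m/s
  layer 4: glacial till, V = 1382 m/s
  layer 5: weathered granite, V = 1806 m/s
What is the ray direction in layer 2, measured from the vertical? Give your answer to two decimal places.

18.68°

Ray parameter p = sin 14.2° / 504 = 4.8672e-04 s/m.
sin θ_2 = p·V_2 = 4.8672e-04 × 658 = 0.3203.
θ_2 = 18.68° from the vertical.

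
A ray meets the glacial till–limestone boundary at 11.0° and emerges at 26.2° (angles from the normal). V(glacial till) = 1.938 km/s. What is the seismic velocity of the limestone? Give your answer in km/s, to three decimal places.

4.484 km/s

sin 11.0° = 0.1908; sin 26.2° = 0.4415.
V₂ = V₁·(sin θ₂/sin θ₁) = 1.938·(0.4415/0.1908) = 4.484 km/s.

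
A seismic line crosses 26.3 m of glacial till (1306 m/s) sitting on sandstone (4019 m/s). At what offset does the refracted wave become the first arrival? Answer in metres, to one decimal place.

73.7 m

x_cross = 2h·√((V₂+V₁)/(V₂−V₁)).
(V₂+V₁)/(V₂−V₁) = (4019+1306)/(4019−1306) = 1.9628; √ = 1.4010.
x_cross = 2·26.3·1.4010 = 73.69 m.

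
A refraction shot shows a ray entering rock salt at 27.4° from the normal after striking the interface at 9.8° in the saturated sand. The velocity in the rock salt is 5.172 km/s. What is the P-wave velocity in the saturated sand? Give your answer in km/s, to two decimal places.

sin 9.8° = 0.1702; sin 27.4° = 0.4602.
V₁ = V₂·(sin θ₁/sin θ₂) = 5.172·(0.1702/0.4602) = 1.91 km/s.

1.91 km/s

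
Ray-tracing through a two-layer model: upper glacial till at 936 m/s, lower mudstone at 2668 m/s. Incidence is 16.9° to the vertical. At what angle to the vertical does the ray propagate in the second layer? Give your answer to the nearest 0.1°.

56.0°

Snell's law: sin θ₂ = (V₂/V₁)·sin θ₁ = (2668/936)·sin 16.9° = 0.8286.
θ₂ = sin⁻¹(0.8286) = 55.96° (from vertical).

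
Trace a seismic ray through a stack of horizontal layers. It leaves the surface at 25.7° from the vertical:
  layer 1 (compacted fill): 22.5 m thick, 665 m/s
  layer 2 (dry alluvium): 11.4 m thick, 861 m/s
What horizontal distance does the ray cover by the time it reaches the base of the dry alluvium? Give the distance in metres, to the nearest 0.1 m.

p = sin θ₁/V₁ = sin 25.7°/665 = 6.5212e-04 s/m is conserved through the stack.
Layer 1: θ = 25.70°; offset = 22.5·tan 25.70° = 10.829 m.
Layer 2: sin θ = p·861 = 0.5615 → θ = 34.16°; offset = 11.4·tan 34.16° = 7.735 m.
Total horizontal offset = 18.564 m.

18.6 m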